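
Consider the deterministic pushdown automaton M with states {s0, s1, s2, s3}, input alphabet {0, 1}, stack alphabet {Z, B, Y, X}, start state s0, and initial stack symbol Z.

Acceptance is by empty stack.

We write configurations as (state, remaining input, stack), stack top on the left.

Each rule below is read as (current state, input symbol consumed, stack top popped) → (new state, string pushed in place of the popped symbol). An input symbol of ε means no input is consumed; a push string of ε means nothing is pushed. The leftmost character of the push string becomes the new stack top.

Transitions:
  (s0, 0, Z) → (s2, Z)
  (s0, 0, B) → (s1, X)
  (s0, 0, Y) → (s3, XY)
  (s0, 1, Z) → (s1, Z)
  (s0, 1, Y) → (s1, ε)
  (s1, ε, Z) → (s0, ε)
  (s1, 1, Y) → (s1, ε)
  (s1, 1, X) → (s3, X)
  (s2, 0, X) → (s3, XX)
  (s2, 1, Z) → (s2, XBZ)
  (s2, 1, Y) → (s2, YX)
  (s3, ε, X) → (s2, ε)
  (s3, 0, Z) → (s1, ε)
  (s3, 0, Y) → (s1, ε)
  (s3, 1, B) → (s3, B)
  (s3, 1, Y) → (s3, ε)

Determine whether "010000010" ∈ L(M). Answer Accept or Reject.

Reject

(s0, 010000010, Z) ⊢ (s2, 10000010, Z) ⊢ (s2, 0000010, XBZ) ⊢ (s3, 000010, XXBZ) ⊢ (s2, 000010, XBZ) ⊢ (s3, 00010, XXBZ) ⊢ (s2, 00010, XBZ) ⊢ (s3, 0010, XXBZ) ⊢ (s2, 0010, XBZ) ⊢ (s3, 010, XXBZ) ⊢ (s2, 010, XBZ) ⊢ (s3, 10, XXBZ) ⊢ (s2, 10, XBZ)
No transition applies at (s2, 10, XBZ); input not fully consumed.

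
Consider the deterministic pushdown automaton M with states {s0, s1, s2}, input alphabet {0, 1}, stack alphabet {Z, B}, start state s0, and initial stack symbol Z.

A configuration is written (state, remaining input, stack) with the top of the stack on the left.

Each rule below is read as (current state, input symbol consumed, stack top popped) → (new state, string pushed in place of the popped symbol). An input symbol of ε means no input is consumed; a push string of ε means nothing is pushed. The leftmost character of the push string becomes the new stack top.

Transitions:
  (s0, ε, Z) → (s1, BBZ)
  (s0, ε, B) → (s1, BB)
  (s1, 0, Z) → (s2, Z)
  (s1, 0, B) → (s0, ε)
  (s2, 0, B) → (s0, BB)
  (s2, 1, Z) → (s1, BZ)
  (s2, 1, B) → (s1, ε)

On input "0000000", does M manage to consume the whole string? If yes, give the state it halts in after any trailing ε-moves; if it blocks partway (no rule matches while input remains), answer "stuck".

s1

(s0, 0000000, Z)
  ε-move, top Z: go to s1, push BBZ → (s1, 0000000, BBZ)
  read 0, top B: go to s0, push ε → (s0, 000000, BZ)
  ε-move, top B: go to s1, push BB → (s1, 000000, BBZ)
  read 0, top B: go to s0, push ε → (s0, 00000, BZ)
  ε-move, top B: go to s1, push BB → (s1, 00000, BBZ)
  read 0, top B: go to s0, push ε → (s0, 0000, BZ)
  ε-move, top B: go to s1, push BB → (s1, 0000, BBZ)
  read 0, top B: go to s0, push ε → (s0, 000, BZ)
  ε-move, top B: go to s1, push BB → (s1, 000, BBZ)
  read 0, top B: go to s0, push ε → (s0, 00, BZ)
  ε-move, top B: go to s1, push BB → (s1, 00, BBZ)
  read 0, top B: go to s0, push ε → (s0, 0, BZ)
  ε-move, top B: go to s1, push BB → (s1, 0, BBZ)
  read 0, top B: go to s0, push ε → (s0, ε, BZ)
  ε-move, top B: go to s1, push BB → (s1, ε, BBZ)
All input consumed; M is in state s1.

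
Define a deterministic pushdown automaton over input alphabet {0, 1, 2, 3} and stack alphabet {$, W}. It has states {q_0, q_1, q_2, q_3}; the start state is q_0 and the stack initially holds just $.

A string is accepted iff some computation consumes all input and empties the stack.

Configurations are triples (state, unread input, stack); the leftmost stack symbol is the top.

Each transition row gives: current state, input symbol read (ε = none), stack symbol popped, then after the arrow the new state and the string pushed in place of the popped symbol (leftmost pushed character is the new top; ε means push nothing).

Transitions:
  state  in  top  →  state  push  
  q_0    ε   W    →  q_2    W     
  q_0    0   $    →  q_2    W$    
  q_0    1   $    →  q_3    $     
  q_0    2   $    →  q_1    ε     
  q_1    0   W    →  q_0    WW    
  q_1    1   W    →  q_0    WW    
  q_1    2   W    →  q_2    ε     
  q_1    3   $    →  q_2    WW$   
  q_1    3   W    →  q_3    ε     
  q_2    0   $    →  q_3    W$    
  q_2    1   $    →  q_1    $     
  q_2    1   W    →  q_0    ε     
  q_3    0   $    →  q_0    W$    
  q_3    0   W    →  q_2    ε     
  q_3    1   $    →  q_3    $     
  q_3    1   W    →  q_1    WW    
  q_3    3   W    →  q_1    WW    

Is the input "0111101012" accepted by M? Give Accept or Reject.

Accept

(q_0, 0111101012, $)
  read 0, top $: go to q_2, push W$ → (q_2, 111101012, W$)
  read 1, top W: go to q_0, push ε → (q_0, 11101012, $)
  read 1, top $: go to q_3, push $ → (q_3, 1101012, $)
  read 1, top $: go to q_3, push $ → (q_3, 101012, $)
  read 1, top $: go to q_3, push $ → (q_3, 01012, $)
  read 0, top $: go to q_0, push W$ → (q_0, 1012, W$)
  ε-move, top W: go to q_2, push W → (q_2, 1012, W$)
  read 1, top W: go to q_0, push ε → (q_0, 012, $)
  read 0, top $: go to q_2, push W$ → (q_2, 12, W$)
  read 1, top W: go to q_0, push ε → (q_0, 2, $)
  read 2, top $: go to q_1, push ε → (q_1, ε, ε)
All input consumed and the stack is empty.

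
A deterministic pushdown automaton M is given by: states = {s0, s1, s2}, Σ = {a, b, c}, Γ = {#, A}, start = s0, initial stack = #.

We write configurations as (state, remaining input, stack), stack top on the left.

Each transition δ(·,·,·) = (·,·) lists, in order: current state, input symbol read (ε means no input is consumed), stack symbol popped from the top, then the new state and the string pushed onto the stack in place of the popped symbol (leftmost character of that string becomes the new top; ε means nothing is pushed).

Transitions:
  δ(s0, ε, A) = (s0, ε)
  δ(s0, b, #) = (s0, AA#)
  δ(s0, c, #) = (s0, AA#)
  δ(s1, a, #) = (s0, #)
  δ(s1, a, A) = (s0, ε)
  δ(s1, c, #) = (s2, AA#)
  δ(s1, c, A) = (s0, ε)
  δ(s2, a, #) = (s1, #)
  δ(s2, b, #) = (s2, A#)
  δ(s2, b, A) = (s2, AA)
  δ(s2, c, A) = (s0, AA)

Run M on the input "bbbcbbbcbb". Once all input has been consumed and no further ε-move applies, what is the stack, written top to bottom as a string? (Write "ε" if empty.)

(s0, bbbcbbbcbb, #)
  read b, top #: go to s0, push AA# → (s0, bbcbbbcbb, AA#)
  ε-move, top A: go to s0, push ε → (s0, bbcbbbcbb, A#)
  ε-move, top A: go to s0, push ε → (s0, bbcbbbcbb, #)
  read b, top #: go to s0, push AA# → (s0, bcbbbcbb, AA#)
  ε-move, top A: go to s0, push ε → (s0, bcbbbcbb, A#)
  ε-move, top A: go to s0, push ε → (s0, bcbbbcbb, #)
  read b, top #: go to s0, push AA# → (s0, cbbbcbb, AA#)
  ε-move, top A: go to s0, push ε → (s0, cbbbcbb, A#)
  ε-move, top A: go to s0, push ε → (s0, cbbbcbb, #)
  read c, top #: go to s0, push AA# → (s0, bbbcbb, AA#)
  ε-move, top A: go to s0, push ε → (s0, bbbcbb, A#)
  ε-move, top A: go to s0, push ε → (s0, bbbcbb, #)
  read b, top #: go to s0, push AA# → (s0, bbcbb, AA#)
  ε-move, top A: go to s0, push ε → (s0, bbcbb, A#)
  ε-move, top A: go to s0, push ε → (s0, bbcbb, #)
  read b, top #: go to s0, push AA# → (s0, bcbb, AA#)
  ε-move, top A: go to s0, push ε → (s0, bcbb, A#)
  ε-move, top A: go to s0, push ε → (s0, bcbb, #)
  read b, top #: go to s0, push AA# → (s0, cbb, AA#)
  ε-move, top A: go to s0, push ε → (s0, cbb, A#)
  ε-move, top A: go to s0, push ε → (s0, cbb, #)
  read c, top #: go to s0, push AA# → (s0, bb, AA#)
  ε-move, top A: go to s0, push ε → (s0, bb, A#)
  ε-move, top A: go to s0, push ε → (s0, bb, #)
  read b, top #: go to s0, push AA# → (s0, b, AA#)
  ε-move, top A: go to s0, push ε → (s0, b, A#)
  ε-move, top A: go to s0, push ε → (s0, b, #)
  read b, top #: go to s0, push AA# → (s0, ε, AA#)
  ε-move, top A: go to s0, push ε → (s0, ε, A#)
  ε-move, top A: go to s0, push ε → (s0, ε, #)
All input consumed in state s0 with stack #.

#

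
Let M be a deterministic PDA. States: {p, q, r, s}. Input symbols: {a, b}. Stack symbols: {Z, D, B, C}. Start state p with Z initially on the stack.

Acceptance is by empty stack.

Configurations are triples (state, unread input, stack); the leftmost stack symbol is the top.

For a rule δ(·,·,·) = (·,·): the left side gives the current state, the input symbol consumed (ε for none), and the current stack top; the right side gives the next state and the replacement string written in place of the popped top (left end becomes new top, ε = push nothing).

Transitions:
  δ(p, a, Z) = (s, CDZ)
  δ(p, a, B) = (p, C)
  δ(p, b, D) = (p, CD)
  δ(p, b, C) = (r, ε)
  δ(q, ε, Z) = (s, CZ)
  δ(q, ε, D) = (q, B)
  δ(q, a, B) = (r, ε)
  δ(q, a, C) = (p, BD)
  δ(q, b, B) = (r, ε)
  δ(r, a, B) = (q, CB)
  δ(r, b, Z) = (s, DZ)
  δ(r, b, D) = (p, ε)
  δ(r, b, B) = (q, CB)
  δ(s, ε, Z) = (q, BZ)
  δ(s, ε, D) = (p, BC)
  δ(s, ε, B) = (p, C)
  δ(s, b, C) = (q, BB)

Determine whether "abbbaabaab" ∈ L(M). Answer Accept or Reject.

Reject

(p, abbbaabaab, Z)
  read a, top Z: go to s, push CDZ → (s, bbbaabaab, CDZ)
  read b, top C: go to q, push BB → (q, bbaabaab, BBDZ)
  read b, top B: go to r, push ε → (r, baabaab, BDZ)
  read b, top B: go to q, push CB → (q, aabaab, CBDZ)
  read a, top C: go to p, push BD → (p, abaab, BDBDZ)
  read a, top B: go to p, push C → (p, baab, CDBDZ)
  read b, top C: go to r, push ε → (r, aab, DBDZ)
No transition applies at (r, aab, DBDZ); input not fully consumed.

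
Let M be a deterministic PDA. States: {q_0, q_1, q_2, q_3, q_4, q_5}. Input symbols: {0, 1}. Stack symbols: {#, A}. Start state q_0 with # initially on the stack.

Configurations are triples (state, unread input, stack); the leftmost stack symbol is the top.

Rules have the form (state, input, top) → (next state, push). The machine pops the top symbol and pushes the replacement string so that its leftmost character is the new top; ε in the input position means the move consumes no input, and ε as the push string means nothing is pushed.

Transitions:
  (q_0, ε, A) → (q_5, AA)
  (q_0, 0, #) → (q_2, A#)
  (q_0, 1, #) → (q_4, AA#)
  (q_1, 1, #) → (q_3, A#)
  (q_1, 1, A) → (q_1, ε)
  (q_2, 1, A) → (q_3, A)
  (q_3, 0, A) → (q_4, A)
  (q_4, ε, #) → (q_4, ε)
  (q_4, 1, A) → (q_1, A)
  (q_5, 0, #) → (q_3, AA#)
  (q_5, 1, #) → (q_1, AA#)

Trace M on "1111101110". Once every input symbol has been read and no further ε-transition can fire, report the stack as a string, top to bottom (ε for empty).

(q_0, 1111101110, #) ⊢ (q_4, 111101110, AA#) ⊢ (q_1, 11101110, AA#) ⊢ (q_1, 1101110, A#) ⊢ (q_1, 101110, #) ⊢ (q_3, 01110, A#) ⊢ (q_4, 1110, A#) ⊢ (q_1, 110, A#) ⊢ (q_1, 10, #) ⊢ (q_3, 0, A#) ⊢ (q_4, ε, A#)
All input consumed in state q_4 with stack A#.

A#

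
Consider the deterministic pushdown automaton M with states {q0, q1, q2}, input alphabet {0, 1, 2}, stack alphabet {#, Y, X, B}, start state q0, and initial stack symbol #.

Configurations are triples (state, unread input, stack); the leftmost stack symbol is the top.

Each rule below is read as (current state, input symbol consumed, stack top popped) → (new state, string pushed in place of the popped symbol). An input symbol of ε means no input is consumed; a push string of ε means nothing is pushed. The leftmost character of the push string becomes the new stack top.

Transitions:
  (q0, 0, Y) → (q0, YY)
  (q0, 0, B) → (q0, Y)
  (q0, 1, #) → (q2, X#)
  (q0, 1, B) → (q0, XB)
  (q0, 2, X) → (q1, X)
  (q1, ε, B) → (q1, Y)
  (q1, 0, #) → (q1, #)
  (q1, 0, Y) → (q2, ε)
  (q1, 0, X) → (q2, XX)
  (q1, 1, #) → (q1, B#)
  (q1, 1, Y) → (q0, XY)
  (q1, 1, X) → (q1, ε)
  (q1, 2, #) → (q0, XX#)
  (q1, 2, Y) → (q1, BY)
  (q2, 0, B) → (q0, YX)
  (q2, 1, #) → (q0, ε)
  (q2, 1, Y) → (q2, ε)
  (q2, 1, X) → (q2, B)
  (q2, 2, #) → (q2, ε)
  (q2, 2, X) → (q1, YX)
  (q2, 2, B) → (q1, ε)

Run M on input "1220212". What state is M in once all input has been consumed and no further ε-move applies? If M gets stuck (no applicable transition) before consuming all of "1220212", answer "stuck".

(q0, 1220212, #)
  read 1, top #: go to q2, push X# → (q2, 220212, X#)
  read 2, top X: go to q1, push YX → (q1, 20212, YX#)
  read 2, top Y: go to q1, push BY → (q1, 0212, BYX#)
  ε-move, top B: go to q1, push Y → (q1, 0212, YYX#)
  read 0, top Y: go to q2, push ε → (q2, 212, YX#)
No transition for (q2, 2, top Y); M blocks with input 212 remaining.

stuck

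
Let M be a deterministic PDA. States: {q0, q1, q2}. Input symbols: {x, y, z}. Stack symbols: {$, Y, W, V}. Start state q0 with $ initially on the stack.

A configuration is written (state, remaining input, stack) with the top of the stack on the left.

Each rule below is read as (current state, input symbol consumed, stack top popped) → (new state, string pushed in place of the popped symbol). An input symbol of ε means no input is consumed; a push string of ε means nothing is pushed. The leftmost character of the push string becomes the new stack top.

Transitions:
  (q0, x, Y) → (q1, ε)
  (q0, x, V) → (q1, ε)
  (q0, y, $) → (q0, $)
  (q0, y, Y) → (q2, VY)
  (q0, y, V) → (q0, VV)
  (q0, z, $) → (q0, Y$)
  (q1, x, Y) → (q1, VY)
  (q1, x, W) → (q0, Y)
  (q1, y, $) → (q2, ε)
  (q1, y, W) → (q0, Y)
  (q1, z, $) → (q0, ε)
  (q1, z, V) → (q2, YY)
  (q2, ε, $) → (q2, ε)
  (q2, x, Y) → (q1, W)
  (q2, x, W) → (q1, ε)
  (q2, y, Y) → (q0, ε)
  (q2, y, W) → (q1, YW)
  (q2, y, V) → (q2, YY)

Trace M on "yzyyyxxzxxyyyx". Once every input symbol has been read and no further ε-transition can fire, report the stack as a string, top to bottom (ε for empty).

(q0, yzyyyxxzxxyyyx, $)
  read y, top $: go to q0, push $ → (q0, zyyyxxzxxyyyx, $)
  read z, top $: go to q0, push Y$ → (q0, yyyxxzxxyyyx, Y$)
  read y, top Y: go to q2, push VY → (q2, yyxxzxxyyyx, VY$)
  read y, top V: go to q2, push YY → (q2, yxxzxxyyyx, YYY$)
  read y, top Y: go to q0, push ε → (q0, xxzxxyyyx, YY$)
  read x, top Y: go to q1, push ε → (q1, xzxxyyyx, Y$)
  read x, top Y: go to q1, push VY → (q1, zxxyyyx, VY$)
  read z, top V: go to q2, push YY → (q2, xxyyyx, YYY$)
  read x, top Y: go to q1, push W → (q1, xyyyx, WYY$)
  read x, top W: go to q0, push Y → (q0, yyyx, YYY$)
  read y, top Y: go to q2, push VY → (q2, yyx, VYYY$)
  read y, top V: go to q2, push YY → (q2, yx, YYYYY$)
  read y, top Y: go to q0, push ε → (q0, x, YYYY$)
  read x, top Y: go to q1, push ε → (q1, ε, YYY$)
All input consumed in state q1 with stack YYY$.

YYY$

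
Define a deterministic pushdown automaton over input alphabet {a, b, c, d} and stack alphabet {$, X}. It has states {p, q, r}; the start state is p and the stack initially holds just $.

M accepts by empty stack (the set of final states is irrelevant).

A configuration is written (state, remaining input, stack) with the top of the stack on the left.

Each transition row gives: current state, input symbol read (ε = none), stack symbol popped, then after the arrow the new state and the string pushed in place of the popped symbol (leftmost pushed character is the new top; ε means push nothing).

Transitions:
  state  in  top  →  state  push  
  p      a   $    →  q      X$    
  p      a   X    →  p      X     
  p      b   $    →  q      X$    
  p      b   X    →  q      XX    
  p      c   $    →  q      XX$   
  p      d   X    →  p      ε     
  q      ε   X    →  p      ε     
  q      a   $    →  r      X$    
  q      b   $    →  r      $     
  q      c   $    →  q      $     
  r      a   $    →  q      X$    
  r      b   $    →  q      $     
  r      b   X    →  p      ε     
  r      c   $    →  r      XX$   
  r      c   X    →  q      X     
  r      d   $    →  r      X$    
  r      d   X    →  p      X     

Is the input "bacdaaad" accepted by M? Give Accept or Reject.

(p, bacdaaad, $) ⊢ (q, acdaaad, X$) ⊢ (p, acdaaad, $) ⊢ (q, cdaaad, X$) ⊢ (p, cdaaad, $) ⊢ (q, daaad, XX$) ⊢ (p, daaad, X$) ⊢ (p, aaad, $) ⊢ (q, aad, X$) ⊢ (p, aad, $) ⊢ (q, ad, X$) ⊢ (p, ad, $) ⊢ (q, d, X$) ⊢ (p, d, $)
No transition applies at (p, d, $); input not fully consumed.

Reject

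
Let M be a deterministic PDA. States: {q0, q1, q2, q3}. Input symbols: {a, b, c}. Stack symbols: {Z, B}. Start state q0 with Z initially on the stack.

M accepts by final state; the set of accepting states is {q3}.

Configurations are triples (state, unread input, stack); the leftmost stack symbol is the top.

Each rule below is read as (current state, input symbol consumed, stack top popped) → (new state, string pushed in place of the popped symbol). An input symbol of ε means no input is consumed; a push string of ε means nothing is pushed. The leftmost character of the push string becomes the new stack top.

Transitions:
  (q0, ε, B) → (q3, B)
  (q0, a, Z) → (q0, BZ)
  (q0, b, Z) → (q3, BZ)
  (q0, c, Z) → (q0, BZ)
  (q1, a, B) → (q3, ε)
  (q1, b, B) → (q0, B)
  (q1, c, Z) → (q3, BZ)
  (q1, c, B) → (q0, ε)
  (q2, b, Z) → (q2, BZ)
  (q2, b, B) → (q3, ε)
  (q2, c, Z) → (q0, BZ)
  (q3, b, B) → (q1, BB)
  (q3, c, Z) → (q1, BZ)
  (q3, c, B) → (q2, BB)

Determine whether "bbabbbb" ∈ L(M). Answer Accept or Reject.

(q0, bbabbbb, Z)
  read b, top Z: go to q3, push BZ → (q3, babbbb, BZ)
  read b, top B: go to q1, push BB → (q1, abbbb, BBZ)
  read a, top B: go to q3, push ε → (q3, bbbb, BZ)
  read b, top B: go to q1, push BB → (q1, bbb, BBZ)
  read b, top B: go to q0, push B → (q0, bb, BBZ)
  ε-move, top B: go to q3, push B → (q3, bb, BBZ)
  read b, top B: go to q1, push BB → (q1, b, BBBZ)
  read b, top B: go to q0, push B → (q0, ε, BBBZ)
  ε-move, top B: go to q3, push B → (q3, ε, BBBZ)
All input consumed; state q3 ∈ F.

Accept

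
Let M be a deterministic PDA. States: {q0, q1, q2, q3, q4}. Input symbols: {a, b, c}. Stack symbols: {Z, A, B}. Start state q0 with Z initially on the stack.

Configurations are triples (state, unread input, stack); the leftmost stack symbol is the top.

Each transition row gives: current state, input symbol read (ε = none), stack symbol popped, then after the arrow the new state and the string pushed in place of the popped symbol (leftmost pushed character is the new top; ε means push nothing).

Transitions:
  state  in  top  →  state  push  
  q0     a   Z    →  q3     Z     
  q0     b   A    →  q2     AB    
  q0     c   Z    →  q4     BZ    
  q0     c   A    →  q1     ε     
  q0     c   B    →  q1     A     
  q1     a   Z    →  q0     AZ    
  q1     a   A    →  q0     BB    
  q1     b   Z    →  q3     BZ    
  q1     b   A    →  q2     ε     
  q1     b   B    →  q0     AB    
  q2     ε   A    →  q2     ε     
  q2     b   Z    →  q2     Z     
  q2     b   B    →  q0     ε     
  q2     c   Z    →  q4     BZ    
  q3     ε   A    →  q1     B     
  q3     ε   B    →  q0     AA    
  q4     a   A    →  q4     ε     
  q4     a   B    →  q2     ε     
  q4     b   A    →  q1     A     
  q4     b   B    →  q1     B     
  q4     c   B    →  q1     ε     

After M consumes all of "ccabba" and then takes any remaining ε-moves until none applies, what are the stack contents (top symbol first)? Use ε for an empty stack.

Z

(q0, ccabba, Z)
  read c, top Z: go to q4, push BZ → (q4, cabba, BZ)
  read c, top B: go to q1, push ε → (q1, abba, Z)
  read a, top Z: go to q0, push AZ → (q0, bba, AZ)
  read b, top A: go to q2, push AB → (q2, ba, ABZ)
  ε-move, top A: go to q2, push ε → (q2, ba, BZ)
  read b, top B: go to q0, push ε → (q0, a, Z)
  read a, top Z: go to q3, push Z → (q3, ε, Z)
All input consumed in state q3 with stack Z.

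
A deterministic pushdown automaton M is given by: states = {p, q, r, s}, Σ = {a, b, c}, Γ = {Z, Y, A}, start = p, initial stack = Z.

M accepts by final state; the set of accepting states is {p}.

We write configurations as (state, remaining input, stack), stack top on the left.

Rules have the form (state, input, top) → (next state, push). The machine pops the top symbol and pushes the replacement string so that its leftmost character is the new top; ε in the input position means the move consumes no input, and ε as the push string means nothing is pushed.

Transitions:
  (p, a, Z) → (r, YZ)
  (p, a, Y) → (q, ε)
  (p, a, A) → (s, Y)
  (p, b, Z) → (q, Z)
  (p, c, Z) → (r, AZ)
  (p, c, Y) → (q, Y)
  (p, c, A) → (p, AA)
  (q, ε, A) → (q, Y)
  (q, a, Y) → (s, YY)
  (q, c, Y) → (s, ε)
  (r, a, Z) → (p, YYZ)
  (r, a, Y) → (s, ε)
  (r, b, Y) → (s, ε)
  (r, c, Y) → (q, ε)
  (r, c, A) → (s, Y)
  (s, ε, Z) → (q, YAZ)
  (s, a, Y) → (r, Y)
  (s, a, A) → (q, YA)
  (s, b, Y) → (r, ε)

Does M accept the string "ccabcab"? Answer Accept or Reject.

(p, ccabcab, Z)
  read c, top Z: go to r, push AZ → (r, cabcab, AZ)
  read c, top A: go to s, push Y → (s, abcab, YZ)
  read a, top Y: go to r, push Y → (r, bcab, YZ)
  read b, top Y: go to s, push ε → (s, cab, Z)
  ε-move, top Z: go to q, push YAZ → (q, cab, YAZ)
  read c, top Y: go to s, push ε → (s, ab, AZ)
  read a, top A: go to q, push YA → (q, b, YAZ)
No transition applies at (q, b, YAZ); input not fully consumed.

Reject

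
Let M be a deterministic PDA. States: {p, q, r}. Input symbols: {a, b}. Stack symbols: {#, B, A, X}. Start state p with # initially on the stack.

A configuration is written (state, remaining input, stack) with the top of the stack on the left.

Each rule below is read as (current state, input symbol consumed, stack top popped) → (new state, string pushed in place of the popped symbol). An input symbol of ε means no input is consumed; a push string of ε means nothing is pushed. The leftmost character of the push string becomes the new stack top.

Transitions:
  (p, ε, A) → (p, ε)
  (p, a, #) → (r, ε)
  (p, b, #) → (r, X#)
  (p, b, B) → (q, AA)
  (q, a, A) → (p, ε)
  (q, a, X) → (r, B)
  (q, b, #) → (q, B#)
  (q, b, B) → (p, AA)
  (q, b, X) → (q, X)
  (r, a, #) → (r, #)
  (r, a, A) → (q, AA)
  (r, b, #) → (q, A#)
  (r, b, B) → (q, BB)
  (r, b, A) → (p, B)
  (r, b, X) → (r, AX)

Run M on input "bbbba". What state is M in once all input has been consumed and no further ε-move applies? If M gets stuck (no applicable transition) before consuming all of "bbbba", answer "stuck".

p

(p, bbbba, #)
  read b, top #: go to r, push X# → (r, bbba, X#)
  read b, top X: go to r, push AX → (r, bba, AX#)
  read b, top A: go to p, push B → (p, ba, BX#)
  read b, top B: go to q, push AA → (q, a, AAX#)
  read a, top A: go to p, push ε → (p, ε, AX#)
  ε-move, top A: go to p, push ε → (p, ε, X#)
All input consumed; M is in state p.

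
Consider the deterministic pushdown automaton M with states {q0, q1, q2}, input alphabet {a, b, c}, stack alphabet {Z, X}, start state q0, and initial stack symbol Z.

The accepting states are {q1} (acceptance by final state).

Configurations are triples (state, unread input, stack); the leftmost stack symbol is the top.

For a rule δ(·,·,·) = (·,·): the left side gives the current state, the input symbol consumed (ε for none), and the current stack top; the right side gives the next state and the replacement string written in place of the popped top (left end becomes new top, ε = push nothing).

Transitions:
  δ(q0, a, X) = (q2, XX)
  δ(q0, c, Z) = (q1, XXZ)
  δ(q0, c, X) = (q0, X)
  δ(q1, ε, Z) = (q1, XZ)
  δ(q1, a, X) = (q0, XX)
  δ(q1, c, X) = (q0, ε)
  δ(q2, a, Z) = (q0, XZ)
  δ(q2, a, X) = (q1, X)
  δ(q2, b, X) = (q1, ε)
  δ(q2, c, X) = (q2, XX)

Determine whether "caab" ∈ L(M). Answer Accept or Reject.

(q0, caab, Z) ⊢ (q1, aab, XXZ) ⊢ (q0, ab, XXXZ) ⊢ (q2, b, XXXXZ) ⊢ (q1, ε, XXXZ)
All input consumed; state q1 ∈ F.

Accept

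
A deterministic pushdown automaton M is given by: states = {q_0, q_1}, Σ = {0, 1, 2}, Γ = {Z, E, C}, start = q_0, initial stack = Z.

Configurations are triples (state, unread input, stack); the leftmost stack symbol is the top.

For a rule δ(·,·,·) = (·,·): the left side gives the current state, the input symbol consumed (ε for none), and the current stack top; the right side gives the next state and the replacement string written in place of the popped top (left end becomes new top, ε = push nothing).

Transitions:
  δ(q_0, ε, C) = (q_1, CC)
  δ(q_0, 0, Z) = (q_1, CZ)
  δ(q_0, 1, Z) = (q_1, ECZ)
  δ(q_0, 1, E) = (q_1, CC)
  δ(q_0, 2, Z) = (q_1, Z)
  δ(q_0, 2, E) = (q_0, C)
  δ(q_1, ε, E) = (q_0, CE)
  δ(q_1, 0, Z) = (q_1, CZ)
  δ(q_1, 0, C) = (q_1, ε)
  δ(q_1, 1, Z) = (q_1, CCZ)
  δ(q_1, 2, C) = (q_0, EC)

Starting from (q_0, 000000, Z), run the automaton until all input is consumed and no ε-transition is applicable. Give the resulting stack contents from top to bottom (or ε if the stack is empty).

(q_0, 000000, Z) ⊢ (q_1, 00000, CZ) ⊢ (q_1, 0000, Z) ⊢ (q_1, 000, CZ) ⊢ (q_1, 00, Z) ⊢ (q_1, 0, CZ) ⊢ (q_1, ε, Z)
All input consumed in state q_1 with stack Z.

Z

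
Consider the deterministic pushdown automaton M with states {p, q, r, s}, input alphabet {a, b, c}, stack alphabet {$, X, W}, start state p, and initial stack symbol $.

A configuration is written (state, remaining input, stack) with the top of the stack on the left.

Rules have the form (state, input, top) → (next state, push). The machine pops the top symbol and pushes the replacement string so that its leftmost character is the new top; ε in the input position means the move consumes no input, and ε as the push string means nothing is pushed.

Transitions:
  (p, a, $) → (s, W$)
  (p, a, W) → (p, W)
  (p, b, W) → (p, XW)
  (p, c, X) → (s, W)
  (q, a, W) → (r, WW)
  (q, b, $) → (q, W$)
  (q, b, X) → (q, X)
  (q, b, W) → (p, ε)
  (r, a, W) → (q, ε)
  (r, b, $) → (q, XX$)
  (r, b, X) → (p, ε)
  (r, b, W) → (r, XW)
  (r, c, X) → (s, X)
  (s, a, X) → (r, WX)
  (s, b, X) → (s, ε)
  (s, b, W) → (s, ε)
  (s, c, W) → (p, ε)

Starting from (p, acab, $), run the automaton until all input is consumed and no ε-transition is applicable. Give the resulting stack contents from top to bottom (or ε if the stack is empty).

$

(p, acab, $)
  read a, top $: go to s, push W$ → (s, cab, W$)
  read c, top W: go to p, push ε → (p, ab, $)
  read a, top $: go to s, push W$ → (s, b, W$)
  read b, top W: go to s, push ε → (s, ε, $)
All input consumed in state s with stack $.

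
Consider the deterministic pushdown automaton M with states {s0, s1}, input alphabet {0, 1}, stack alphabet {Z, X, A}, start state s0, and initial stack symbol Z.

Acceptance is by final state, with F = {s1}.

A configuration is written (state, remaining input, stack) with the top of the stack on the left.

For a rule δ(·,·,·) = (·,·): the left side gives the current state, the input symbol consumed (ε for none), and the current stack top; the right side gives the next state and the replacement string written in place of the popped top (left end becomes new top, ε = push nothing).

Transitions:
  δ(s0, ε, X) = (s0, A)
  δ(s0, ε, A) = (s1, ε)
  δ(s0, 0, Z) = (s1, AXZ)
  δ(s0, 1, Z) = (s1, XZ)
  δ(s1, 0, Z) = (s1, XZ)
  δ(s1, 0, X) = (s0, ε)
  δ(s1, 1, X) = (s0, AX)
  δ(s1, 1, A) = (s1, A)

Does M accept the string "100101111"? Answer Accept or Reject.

Reject

(s0, 100101111, Z)
  read 1, top Z: go to s1, push XZ → (s1, 00101111, XZ)
  read 0, top X: go to s0, push ε → (s0, 0101111, Z)
  read 0, top Z: go to s1, push AXZ → (s1, 101111, AXZ)
  read 1, top A: go to s1, push A → (s1, 01111, AXZ)
No transition applies at (s1, 01111, AXZ); input not fully consumed.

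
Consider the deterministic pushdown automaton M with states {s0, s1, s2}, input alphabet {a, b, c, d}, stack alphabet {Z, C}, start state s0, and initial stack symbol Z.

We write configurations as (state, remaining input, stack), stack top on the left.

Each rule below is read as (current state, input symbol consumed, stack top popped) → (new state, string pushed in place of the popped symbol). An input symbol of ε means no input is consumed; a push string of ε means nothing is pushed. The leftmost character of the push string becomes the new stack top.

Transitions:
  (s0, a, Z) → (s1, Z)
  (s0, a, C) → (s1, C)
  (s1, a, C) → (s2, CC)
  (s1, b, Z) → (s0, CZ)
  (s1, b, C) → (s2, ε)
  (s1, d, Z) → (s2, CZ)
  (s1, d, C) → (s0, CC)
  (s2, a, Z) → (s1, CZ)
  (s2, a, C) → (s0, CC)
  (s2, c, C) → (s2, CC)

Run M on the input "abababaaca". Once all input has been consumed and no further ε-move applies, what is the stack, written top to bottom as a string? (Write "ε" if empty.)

(s0, abababaaca, Z)
  read a, top Z: go to s1, push Z → (s1, bababaaca, Z)
  read b, top Z: go to s0, push CZ → (s0, ababaaca, CZ)
  read a, top C: go to s1, push C → (s1, babaaca, CZ)
  read b, top C: go to s2, push ε → (s2, abaaca, Z)
  read a, top Z: go to s1, push CZ → (s1, baaca, CZ)
  read b, top C: go to s2, push ε → (s2, aaca, Z)
  read a, top Z: go to s1, push CZ → (s1, aca, CZ)
  read a, top C: go to s2, push CC → (s2, ca, CCZ)
  read c, top C: go to s2, push CC → (s2, a, CCCZ)
  read a, top C: go to s0, push CC → (s0, ε, CCCCZ)
All input consumed in state s0 with stack CCCCZ.

CCCCZ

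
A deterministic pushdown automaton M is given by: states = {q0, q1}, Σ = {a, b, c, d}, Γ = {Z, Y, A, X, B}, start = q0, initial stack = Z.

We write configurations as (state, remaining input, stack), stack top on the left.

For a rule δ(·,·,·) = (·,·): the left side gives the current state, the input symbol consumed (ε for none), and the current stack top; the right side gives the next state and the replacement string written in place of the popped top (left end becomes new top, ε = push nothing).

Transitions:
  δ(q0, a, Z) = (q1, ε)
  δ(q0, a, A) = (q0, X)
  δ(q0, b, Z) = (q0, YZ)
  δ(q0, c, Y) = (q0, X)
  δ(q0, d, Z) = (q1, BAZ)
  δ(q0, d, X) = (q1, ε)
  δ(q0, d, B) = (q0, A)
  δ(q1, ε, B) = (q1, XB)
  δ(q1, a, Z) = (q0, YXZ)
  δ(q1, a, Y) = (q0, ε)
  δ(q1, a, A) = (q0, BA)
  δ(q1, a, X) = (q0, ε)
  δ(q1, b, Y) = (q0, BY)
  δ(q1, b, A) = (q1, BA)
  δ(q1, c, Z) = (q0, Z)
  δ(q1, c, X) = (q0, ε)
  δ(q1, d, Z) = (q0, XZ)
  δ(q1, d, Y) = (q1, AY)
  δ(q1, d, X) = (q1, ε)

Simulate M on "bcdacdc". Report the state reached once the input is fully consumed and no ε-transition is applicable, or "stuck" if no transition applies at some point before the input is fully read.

(q0, bcdacdc, Z) ⊢ (q0, cdacdc, YZ) ⊢ (q0, dacdc, XZ) ⊢ (q1, acdc, Z) ⊢ (q0, cdc, YXZ) ⊢ (q0, dc, XXZ) ⊢ (q1, c, XZ) ⊢ (q0, ε, Z)
All input consumed; M is in state q0.

q0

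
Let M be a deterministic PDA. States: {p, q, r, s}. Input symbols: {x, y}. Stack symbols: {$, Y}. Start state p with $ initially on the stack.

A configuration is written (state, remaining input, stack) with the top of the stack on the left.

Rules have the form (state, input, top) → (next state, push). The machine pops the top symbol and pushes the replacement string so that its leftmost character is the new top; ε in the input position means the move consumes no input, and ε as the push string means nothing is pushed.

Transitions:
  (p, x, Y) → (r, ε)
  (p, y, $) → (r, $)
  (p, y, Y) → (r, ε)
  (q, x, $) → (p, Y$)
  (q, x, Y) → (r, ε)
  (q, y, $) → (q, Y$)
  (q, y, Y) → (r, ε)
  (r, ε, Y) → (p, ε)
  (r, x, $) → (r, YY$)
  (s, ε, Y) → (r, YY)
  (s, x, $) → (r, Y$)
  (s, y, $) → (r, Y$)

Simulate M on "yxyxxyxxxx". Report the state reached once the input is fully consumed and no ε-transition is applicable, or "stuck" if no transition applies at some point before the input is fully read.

stuck

(p, yxyxxyxxxx, $)
  read y, top $: go to r, push $ → (r, xyxxyxxxx, $)
  read x, top $: go to r, push YY$ → (r, yxxyxxxx, YY$)
  ε-move, top Y: go to p, push ε → (p, yxxyxxxx, Y$)
  read y, top Y: go to r, push ε → (r, xxyxxxx, $)
  read x, top $: go to r, push YY$ → (r, xyxxxx, YY$)
  ε-move, top Y: go to p, push ε → (p, xyxxxx, Y$)
  read x, top Y: go to r, push ε → (r, yxxxx, $)
No transition for (r, y, top $); M blocks with input yxxxx remaining.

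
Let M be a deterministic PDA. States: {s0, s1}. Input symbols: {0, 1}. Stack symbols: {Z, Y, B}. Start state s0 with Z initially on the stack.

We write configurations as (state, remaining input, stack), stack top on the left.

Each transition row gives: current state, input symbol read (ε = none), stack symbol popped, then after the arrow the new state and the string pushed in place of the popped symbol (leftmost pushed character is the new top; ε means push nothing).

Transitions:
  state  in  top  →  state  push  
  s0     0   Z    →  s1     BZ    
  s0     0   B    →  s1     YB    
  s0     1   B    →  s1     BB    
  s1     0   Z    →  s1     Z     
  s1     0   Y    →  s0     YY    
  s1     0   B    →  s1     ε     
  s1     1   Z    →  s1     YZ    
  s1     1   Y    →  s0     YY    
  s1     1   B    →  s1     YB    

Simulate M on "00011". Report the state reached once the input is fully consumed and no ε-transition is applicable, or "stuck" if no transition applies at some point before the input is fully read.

(s0, 00011, Z)
  read 0, top Z: go to s1, push BZ → (s1, 0011, BZ)
  read 0, top B: go to s1, push ε → (s1, 011, Z)
  read 0, top Z: go to s1, push Z → (s1, 11, Z)
  read 1, top Z: go to s1, push YZ → (s1, 1, YZ)
  read 1, top Y: go to s0, push YY → (s0, ε, YYZ)
All input consumed; M is in state s0.

s0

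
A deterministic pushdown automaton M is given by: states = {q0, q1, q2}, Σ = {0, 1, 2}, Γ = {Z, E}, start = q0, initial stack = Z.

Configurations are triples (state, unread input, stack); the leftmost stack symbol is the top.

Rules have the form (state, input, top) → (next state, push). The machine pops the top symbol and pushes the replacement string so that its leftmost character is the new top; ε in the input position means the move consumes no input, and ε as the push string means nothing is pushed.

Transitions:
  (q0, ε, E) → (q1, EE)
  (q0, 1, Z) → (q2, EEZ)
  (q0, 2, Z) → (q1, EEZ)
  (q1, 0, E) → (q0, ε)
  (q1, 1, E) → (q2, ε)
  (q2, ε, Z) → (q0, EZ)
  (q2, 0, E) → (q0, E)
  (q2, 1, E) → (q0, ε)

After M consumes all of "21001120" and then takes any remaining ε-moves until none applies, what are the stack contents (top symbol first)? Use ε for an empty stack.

EEZ

(q0, 21001120, Z) ⊢ (q1, 1001120, EEZ) ⊢ (q2, 001120, EZ) ⊢ (q0, 01120, EZ) ⊢ (q1, 01120, EEZ) ⊢ (q0, 1120, EZ) ⊢ (q1, 1120, EEZ) ⊢ (q2, 120, EZ) ⊢ (q0, 20, Z) ⊢ (q1, 0, EEZ) ⊢ (q0, ε, EZ) ⊢ (q1, ε, EEZ)
All input consumed in state q1 with stack EEZ.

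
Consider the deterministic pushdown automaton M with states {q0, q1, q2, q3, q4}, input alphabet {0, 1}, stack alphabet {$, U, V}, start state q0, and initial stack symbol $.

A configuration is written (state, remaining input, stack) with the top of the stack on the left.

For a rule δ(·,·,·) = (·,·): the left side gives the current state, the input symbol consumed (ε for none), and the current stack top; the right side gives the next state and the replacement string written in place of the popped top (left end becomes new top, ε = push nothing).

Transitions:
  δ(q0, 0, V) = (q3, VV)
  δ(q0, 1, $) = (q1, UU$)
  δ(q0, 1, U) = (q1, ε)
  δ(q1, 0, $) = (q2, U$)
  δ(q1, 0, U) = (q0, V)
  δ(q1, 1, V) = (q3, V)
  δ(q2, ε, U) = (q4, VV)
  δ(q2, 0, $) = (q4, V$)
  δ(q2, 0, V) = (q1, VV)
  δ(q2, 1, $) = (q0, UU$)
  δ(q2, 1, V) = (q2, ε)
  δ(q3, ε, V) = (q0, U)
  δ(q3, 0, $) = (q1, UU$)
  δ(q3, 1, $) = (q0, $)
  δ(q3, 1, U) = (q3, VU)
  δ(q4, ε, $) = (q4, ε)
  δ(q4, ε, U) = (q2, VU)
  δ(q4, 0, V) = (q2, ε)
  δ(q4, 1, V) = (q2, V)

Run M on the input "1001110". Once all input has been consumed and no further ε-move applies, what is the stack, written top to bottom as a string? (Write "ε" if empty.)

(q0, 1001110, $)
  read 1, top $: go to q1, push UU$ → (q1, 001110, UU$)
  read 0, top U: go to q0, push V → (q0, 01110, VU$)
  read 0, top V: go to q3, push VV → (q3, 1110, VVU$)
  ε-move, top V: go to q0, push U → (q0, 1110, UVU$)
  read 1, top U: go to q1, push ε → (q1, 110, VU$)
  read 1, top V: go to q3, push V → (q3, 10, VU$)
  ε-move, top V: go to q0, push U → (q0, 10, UU$)
  read 1, top U: go to q1, push ε → (q1, 0, U$)
  read 0, top U: go to q0, push V → (q0, ε, V$)
All input consumed in state q0 with stack V$.

V$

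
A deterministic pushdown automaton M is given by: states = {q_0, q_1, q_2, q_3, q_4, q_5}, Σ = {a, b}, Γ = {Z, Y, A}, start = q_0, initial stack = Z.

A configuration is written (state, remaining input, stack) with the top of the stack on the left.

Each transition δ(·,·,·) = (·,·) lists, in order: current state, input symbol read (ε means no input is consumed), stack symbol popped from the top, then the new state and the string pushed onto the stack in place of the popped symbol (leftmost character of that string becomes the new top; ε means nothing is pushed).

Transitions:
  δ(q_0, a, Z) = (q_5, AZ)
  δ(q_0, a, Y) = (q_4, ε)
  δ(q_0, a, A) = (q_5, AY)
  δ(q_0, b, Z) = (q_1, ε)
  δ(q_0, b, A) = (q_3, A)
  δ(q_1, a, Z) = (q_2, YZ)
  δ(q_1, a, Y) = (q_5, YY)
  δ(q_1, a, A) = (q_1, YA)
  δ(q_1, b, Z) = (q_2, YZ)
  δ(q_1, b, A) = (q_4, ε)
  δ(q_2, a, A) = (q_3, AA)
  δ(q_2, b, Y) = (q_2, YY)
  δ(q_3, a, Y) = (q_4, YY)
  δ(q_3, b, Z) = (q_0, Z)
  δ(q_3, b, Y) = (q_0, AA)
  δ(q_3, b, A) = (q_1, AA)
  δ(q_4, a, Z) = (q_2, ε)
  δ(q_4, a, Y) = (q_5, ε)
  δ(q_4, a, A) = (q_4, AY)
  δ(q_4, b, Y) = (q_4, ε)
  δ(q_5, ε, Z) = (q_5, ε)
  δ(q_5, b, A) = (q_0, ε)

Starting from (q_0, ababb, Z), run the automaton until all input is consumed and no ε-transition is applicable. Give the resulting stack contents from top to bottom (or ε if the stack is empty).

ε

(q_0, ababb, Z) ⊢ (q_5, babb, AZ) ⊢ (q_0, abb, Z) ⊢ (q_5, bb, AZ) ⊢ (q_0, b, Z) ⊢ (q_1, ε, ε)
All input consumed in state q_1 with stack ε.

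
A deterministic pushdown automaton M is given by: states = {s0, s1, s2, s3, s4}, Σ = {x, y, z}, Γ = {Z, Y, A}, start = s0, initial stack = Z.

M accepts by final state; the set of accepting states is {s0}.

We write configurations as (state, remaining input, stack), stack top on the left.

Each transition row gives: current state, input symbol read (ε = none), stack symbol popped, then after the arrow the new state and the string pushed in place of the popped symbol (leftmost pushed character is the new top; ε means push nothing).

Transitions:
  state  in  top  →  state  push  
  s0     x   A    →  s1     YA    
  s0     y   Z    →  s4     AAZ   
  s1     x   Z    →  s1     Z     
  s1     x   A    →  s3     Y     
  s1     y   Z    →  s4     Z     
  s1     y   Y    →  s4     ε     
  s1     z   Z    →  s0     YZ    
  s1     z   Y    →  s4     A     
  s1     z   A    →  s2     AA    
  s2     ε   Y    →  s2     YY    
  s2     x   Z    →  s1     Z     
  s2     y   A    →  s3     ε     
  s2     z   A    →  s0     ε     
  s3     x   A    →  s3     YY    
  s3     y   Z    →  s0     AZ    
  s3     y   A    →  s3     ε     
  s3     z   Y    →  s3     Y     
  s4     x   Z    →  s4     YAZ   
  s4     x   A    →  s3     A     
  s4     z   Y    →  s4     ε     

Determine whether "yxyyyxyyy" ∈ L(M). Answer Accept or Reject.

(s0, yxyyyxyyy, Z)
  read y, top Z: go to s4, push AAZ → (s4, xyyyxyyy, AAZ)
  read x, top A: go to s3, push A → (s3, yyyxyyy, AAZ)
  read y, top A: go to s3, push ε → (s3, yyxyyy, AZ)
  read y, top A: go to s3, push ε → (s3, yxyyy, Z)
  read y, top Z: go to s0, push AZ → (s0, xyyy, AZ)
  read x, top A: go to s1, push YA → (s1, yyy, YAZ)
  read y, top Y: go to s4, push ε → (s4, yy, AZ)
No transition applies at (s4, yy, AZ); input not fully consumed.

Reject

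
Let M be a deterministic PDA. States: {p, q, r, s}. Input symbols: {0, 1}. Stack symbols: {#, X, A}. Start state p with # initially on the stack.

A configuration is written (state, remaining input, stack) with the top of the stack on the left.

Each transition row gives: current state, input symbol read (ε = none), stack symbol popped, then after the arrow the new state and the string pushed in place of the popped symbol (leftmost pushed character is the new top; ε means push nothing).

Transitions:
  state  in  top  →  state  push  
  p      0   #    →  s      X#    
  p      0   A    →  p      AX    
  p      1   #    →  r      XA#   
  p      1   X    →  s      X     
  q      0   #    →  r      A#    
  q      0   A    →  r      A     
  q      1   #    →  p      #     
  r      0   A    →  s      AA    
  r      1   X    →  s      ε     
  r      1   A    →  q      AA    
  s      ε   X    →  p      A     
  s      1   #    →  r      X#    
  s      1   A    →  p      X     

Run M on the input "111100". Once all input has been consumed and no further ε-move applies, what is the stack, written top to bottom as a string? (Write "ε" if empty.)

AXX#

(p, 111100, #)
  read 1, top #: go to r, push XA# → (r, 11100, XA#)
  read 1, top X: go to s, push ε → (s, 1100, A#)
  read 1, top A: go to p, push X → (p, 100, X#)
  read 1, top X: go to s, push X → (s, 00, X#)
  ε-move, top X: go to p, push A → (p, 00, A#)
  read 0, top A: go to p, push AX → (p, 0, AX#)
  read 0, top A: go to p, push AX → (p, ε, AXX#)
All input consumed in state p with stack AXX#.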